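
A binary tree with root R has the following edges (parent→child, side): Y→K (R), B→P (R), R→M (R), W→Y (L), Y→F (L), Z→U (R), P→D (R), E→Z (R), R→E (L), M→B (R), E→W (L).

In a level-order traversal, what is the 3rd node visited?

Level-order visits nodes level by level from the root, left to right within each level.
Level 0: R
Level 1: E, M
Level 2: W, Z, B
Level 3: Y, U, P
Level 4: F, K, D
Full level-order sequence: R, E, M, W, Z, B, Y, U, P, F, K, D.

M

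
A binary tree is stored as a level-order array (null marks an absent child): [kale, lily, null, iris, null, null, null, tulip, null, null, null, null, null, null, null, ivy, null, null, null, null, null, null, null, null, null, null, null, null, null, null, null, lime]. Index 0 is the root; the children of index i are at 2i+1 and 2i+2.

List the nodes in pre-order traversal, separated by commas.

kale, lily, iris, tulip, ivy, lime

Pre-order visits the node, then its left subtree, then its right subtree.
Visit kale.
At kale: go left to lily.
  Visit lily.
  At lily: go left to iris.
    Visit iris.
    At iris: go left to tulip.
      Visit tulip.
      At tulip: go left to ivy.
        Visit ivy.
        At ivy: go left to lime.
          lime is a leaf — visit lime.
        At ivy: no right child.
      At tulip: no right child.
    At iris: no right child.
  At lily: no right child.
At kale: no right child.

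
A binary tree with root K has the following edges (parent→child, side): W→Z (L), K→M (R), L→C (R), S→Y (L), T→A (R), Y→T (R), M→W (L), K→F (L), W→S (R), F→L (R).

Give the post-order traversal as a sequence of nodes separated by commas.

Post-order visits the left subtree, then the right subtree, then the node.
At K: go left to F.
  At F: no left child.
  At F: go right to L.
    At L: no left child.
    At L: go right to C.
      C is a leaf — visit C.
    Visit L.
  Visit F.
At K: go right to M.
  At M: go left to W.
    At W: go left to Z.
      Z is a leaf — visit Z.
    At W: go right to S.
      At S: go left to Y.
        At Y: no left child.
        At Y: go right to T.
          At T: no left child.
          At T: go right to A.
            A is a leaf — visit A.
          Visit T.
        Visit Y.
      At S: no right child.
      Visit S.
    Visit W.
  At M: no right child.
  Visit M.
Visit K.

C, L, F, Z, A, T, Y, S, W, M, K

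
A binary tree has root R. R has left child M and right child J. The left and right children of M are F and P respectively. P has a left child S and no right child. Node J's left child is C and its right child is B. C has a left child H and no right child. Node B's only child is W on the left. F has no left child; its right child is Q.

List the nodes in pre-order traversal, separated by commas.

Pre-order visits the node, then its left subtree, then its right subtree.
Visit R.
At R: go left to M.
  Visit M.
  At M: go left to F.
    Visit F.
    At F: no left child.
    At F: go right to Q.
      Q is a leaf — visit Q.
  At M: go right to P.
    Visit P.
    At P: go left to S.
      S is a leaf — visit S.
    At P: no right child.
At R: go right to J.
  Visit J.
  At J: go left to C.
    Visit C.
    At C: go left to H.
      H is a leaf — visit H.
    At C: no right child.
  At J: go right to B.
    Visit B.
    At B: go left to W.
      W is a leaf — visit W.
    At B: no right child.

R, M, F, Q, P, S, J, C, H, B, W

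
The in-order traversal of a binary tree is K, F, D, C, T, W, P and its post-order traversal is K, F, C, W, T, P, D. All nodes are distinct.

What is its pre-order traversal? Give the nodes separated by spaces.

D F K P T C W

The last element of post-order is the root; it splits in-order into left and right subtrees.
Root D: left subtree has 2 nodes {K, F}, right has 4 {C, T, W, P}.
  Root F: left subtree has 1 node {K}, right has 0 { }.
  Root P: left subtree has 3 nodes {C, T, W}, right has 0 { }.
    Root T: left subtree has 1 node {C}, right has 1 {W}.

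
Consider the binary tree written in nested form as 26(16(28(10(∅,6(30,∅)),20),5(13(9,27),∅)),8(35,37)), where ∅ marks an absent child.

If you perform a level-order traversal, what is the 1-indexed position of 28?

4

Level-order visits nodes level by level from the root, left to right within each level.
Level 0: 26
Level 1: 16, 8
Level 2: 28, 5, 35, 37
Level 3: 10, 20, 13
Level 4: 6, 9, 27
Level 5: 30
Full level-order sequence: 26, 16, 8, 28, 5, 35, 37, 10, 20, 13, 6, 9, 27, 30.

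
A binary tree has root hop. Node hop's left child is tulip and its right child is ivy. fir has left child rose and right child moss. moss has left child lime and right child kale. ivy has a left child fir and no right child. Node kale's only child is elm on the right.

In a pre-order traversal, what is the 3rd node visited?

ivy

Pre-order visits the node, then its left subtree, then its right subtree.
Visit hop.
At hop: go left to tulip.
  tulip is a leaf — visit tulip.
At hop: go right to ivy.
  Visit ivy.
  At ivy: go left to fir.
    Visit fir.
    At fir: go left to rose.
      rose is a leaf — visit rose.
    At fir: go right to moss.
      Visit moss.
      At moss: go left to lime.
        lime is a leaf — visit lime.
      At moss: go right to kale.
        Visit kale.
        At kale: no left child.
        At kale: go right to elm.
          elm is a leaf — visit elm.
  At ivy: no right child.
Full pre-order sequence: hop, tulip, ivy, fir, rose, moss, lime, kale, elm.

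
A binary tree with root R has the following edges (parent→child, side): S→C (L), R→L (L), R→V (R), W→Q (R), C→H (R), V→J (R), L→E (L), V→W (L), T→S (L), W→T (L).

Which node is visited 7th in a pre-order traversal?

Pre-order visits the node, then its left subtree, then its right subtree.
Visit R.
At R: go left to L.
  Visit L.
  At L: go left to E.
    E is a leaf — visit E.
  At L: no right child.
At R: go right to V.
  Visit V.
  At V: go left to W.
    Visit W.
    At W: go left to T.
      Visit T.
      At T: go left to S.
        Visit S.
        At S: go left to C.
          Visit C.
          At C: no left child.
          At C: go right to H.
            H is a leaf — visit H.
        At S: no right child.
      At T: no right child.
    At W: go right to Q.
      Q is a leaf — visit Q.
  At V: go right to J.
    J is a leaf — visit J.
Full pre-order sequence: R, L, E, V, W, T, S, C, H, Q, J.

S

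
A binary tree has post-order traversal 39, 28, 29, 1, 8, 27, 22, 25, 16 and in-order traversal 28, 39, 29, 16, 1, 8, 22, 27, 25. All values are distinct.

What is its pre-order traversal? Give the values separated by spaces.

The last element of post-order is the root; it splits in-order into left and right subtrees.
Root 16: left subtree has 3 nodes {28, 39, 29}, right has 5 {1, 8, 22, 27, 25}.
  Root 29: left subtree has 2 nodes {28, 39}, right has 0 { }.
    Root 28: left subtree has 0 nodes { }, right has 1 {39}.
  Root 25: left subtree has 4 nodes {1, 8, 22, 27}, right has 0 { }.
    Root 22: left subtree has 2 nodes {1, 8}, right has 1 {27}.
      Root 8: left subtree has 1 node {1}, right has 0 { }.

16 29 28 39 25 22 8 1 27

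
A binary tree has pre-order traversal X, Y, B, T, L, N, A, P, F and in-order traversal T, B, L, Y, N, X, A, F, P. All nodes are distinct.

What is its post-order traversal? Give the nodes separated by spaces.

T L B N Y F P A X

The first element of pre-order is the root; it splits in-order into left and right subtrees.
Root X: left subtree has 5 nodes {T, B, L, Y, N}, right has 3 {A, F, P}.
  Root Y: left subtree has 3 nodes {T, B, L}, right has 1 {N}.
    Root B: left subtree has 1 node {T}, right has 1 {L}.
  Root A: left subtree has 0 nodes { }, right has 2 {F, P}.
    Root P: left subtree has 1 node {F}, right has 0 { }.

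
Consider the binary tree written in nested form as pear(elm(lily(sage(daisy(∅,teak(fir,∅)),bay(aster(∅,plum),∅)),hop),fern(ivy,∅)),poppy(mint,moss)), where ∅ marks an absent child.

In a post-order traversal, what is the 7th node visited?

sage

Post-order visits the left subtree, then the right subtree, then the node.
At pear: go left to elm.
  At elm: go left to lily.
    At lily: go left to sage.
      At sage: go left to daisy.
        At daisy: no left child.
        At daisy: go right to teak.
          At teak: go left to fir.
            fir is a leaf — visit fir.
          At teak: no right child.
          Visit teak.
        Visit daisy.
      At sage: go right to bay.
        At bay: go left to aster.
          At aster: no left child.
          At aster: go right to plum.
            plum is a leaf — visit plum.
          Visit aster.
        At bay: no right child.
        Visit bay.
      Visit sage.
    At lily: go right to hop.
      hop is a leaf — visit hop.
    Visit lily.
  At elm: go right to fern.
    At fern: go left to ivy.
      ivy is a leaf — visit ivy.
    At fern: no right child.
    Visit fern.
  Visit elm.
At pear: go right to poppy.
  At poppy: go left to mint.
    mint is a leaf — visit mint.
  At poppy: go right to moss.
    moss is a leaf — visit moss.
  Visit poppy.
Visit pear.
Full post-order sequence: fir, teak, daisy, plum, aster, bay, sage, hop, lily, ivy, fern, elm, mint, moss, poppy, pear.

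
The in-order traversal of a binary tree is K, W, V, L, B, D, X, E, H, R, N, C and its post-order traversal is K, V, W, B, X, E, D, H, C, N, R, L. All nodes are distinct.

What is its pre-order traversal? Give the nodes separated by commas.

The last element of post-order is the root; it splits in-order into left and right subtrees.
Root L: left subtree has 3 nodes {K, W, V}, right has 8 {B, D, X, E, H, R, N, C}.
  Root W: left subtree has 1 node {K}, right has 1 {V}.
  Root R: left subtree has 5 nodes {B, D, X, E, H}, right has 2 {N, C}.
    Root H: left subtree has 4 nodes {B, D, X, E}, right has 0 { }.
      Root D: left subtree has 1 node {B}, right has 2 {X, E}.
        Root E: left subtree has 1 node {X}, right has 0 { }.
    Root N: left subtree has 0 nodes { }, right has 1 {C}.

L, W, K, V, R, H, D, B, E, X, N, C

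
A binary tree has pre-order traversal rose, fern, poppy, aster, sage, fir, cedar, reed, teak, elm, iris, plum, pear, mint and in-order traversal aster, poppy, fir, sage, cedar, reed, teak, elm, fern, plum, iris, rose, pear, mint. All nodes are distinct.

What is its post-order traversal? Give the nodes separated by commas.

aster, fir, elm, teak, reed, cedar, sage, poppy, plum, iris, fern, mint, pear, rose

The first element of pre-order is the root; it splits in-order into left and right subtrees.
Root rose: left subtree has 11 nodes {aster, poppy, fir, sage, cedar, reed, teak, elm, fern, plum, iris}, right has 2 {pear, mint}.
  Root fern: left subtree has 8 nodes {aster, poppy, fir, sage, cedar, reed, teak, elm}, right has 2 {plum, iris}.
    Root poppy: left subtree has 1 node {aster}, right has 6 {fir, sage, cedar, reed, teak, elm}.
      Root sage: left subtree has 1 node {fir}, right has 4 {cedar, reed, teak, elm}.
        Root cedar: left subtree has 0 nodes { }, right has 3 {reed, teak, elm}.
          Root reed: left subtree has 0 nodes { }, right has 2 {teak, elm}.
            Root teak: left subtree has 0 nodes { }, right has 1 {elm}.
    Root iris: left subtree has 1 node {plum}, right has 0 { }.
  Root pear: left subtree has 0 nodes { }, right has 1 {mint}.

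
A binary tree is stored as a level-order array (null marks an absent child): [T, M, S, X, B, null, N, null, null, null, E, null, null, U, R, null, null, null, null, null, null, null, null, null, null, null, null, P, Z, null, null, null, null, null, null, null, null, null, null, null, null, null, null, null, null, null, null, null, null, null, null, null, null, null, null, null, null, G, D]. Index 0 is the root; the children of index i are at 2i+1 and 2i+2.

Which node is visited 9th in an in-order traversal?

In-order visits the left subtree, then the node, then the right subtree.
At T: go left to M.
  At M: go left to X.
    X is a leaf — visit X.
  Visit M.
  At M: go right to B.
    At B: no left child.
    Visit B.
    At B: go right to E.
      E is a leaf — visit E.
Visit T.
At T: go right to S.
  At S: no left child.
  Visit S.
  At S: go right to N.
    At N: go left to U.
      At U: go left to P.
        P is a leaf — visit P.
      Visit U.
      At U: go right to Z.
        At Z: go left to G.
          G is a leaf — visit G.
        Visit Z.
        At Z: go right to D.
          D is a leaf — visit D.
    Visit N.
    At N: go right to R.
      R is a leaf — visit R.
Full in-order sequence: X, M, B, E, T, S, P, U, G, Z, D, N, R.

G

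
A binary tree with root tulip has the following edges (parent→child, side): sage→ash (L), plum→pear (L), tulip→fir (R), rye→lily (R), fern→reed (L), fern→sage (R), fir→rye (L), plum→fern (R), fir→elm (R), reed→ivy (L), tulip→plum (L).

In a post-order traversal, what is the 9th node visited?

Post-order visits the left subtree, then the right subtree, then the node.
At tulip: go left to plum.
  At plum: go left to pear.
    pear is a leaf — visit pear.
  At plum: go right to fern.
    At fern: go left to reed.
      At reed: go left to ivy.
        ivy is a leaf — visit ivy.
      At reed: no right child.
      Visit reed.
    At fern: go right to sage.
      At sage: go left to ash.
        ash is a leaf — visit ash.
      At sage: no right child.
      Visit sage.
    Visit fern.
  Visit plum.
At tulip: go right to fir.
  At fir: go left to rye.
    At rye: no left child.
    At rye: go right to lily.
      lily is a leaf — visit lily.
    Visit rye.
  At fir: go right to elm.
    elm is a leaf — visit elm.
  Visit fir.
Visit tulip.
Full post-order sequence: pear, ivy, reed, ash, sage, fern, plum, lily, rye, elm, fir, tulip.

rye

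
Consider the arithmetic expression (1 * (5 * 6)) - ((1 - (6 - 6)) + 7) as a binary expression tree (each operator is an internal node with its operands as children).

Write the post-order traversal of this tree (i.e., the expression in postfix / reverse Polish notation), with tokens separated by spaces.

1 5 6 * * 1 6 6 - - 7 + -

Post-order on an expression tree gives postfix notation: for each operator, emit left operand, right operand, then the operator.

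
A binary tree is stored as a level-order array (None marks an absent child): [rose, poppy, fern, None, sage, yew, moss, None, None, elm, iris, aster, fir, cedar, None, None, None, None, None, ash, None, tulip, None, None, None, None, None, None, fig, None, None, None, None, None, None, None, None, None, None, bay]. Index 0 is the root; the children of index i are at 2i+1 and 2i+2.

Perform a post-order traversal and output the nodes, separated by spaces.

bay ash elm tulip iris sage poppy aster fir yew fig cedar moss fern rose

Post-order visits the left subtree, then the right subtree, then the node.
At rose: go left to poppy.
  At poppy: no left child.
  At poppy: go right to sage.
    At sage: go left to elm.
      At elm: go left to ash.
        At ash: go left to bay.
          bay is a leaf — visit bay.
        At ash: no right child.
        Visit ash.
      At elm: no right child.
      Visit elm.
    At sage: go right to iris.
      At iris: go left to tulip.
        tulip is a leaf — visit tulip.
      At iris: no right child.
      Visit iris.
    Visit sage.
  Visit poppy.
At rose: go right to fern.
  At fern: go left to yew.
    At yew: go left to aster.
      aster is a leaf — visit aster.
    At yew: go right to fir.
      fir is a leaf — visit fir.
    Visit yew.
  At fern: go right to moss.
    At moss: go left to cedar.
      At cedar: no left child.
      At cedar: go right to fig.
        fig is a leaf — visit fig.
      Visit cedar.
    At moss: no right child.
    Visit moss.
  Visit fern.
Visit rose.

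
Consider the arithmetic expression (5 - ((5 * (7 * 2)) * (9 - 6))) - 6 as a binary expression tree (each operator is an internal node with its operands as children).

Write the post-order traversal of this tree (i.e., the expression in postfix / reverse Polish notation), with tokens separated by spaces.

5 5 7 2 * * 9 6 - * - 6 -

Post-order on an expression tree gives postfix notation: for each operator, emit left operand, right operand, then the operator.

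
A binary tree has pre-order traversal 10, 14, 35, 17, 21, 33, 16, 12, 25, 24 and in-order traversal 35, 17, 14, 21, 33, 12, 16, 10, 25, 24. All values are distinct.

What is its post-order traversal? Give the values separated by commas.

The first element of pre-order is the root; it splits in-order into left and right subtrees.
Root 10: left subtree has 7 nodes {35, 17, 14, 21, 33, 12, 16}, right has 2 {25, 24}.
  Root 14: left subtree has 2 nodes {35, 17}, right has 4 {21, 33, 12, 16}.
    Root 35: left subtree has 0 nodes { }, right has 1 {17}.
    Root 21: left subtree has 0 nodes { }, right has 3 {33, 12, 16}.
      Root 33: left subtree has 0 nodes { }, right has 2 {12, 16}.
        Root 16: left subtree has 1 node {12}, right has 0 { }.
  Root 25: left subtree has 0 nodes { }, right has 1 {24}.

17, 35, 12, 16, 33, 21, 14, 24, 25, 10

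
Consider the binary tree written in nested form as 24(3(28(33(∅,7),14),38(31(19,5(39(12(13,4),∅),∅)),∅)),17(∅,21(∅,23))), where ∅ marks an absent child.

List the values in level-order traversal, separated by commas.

Level-order visits nodes level by level from the root, left to right within each level.
Level 0: 24
Level 1: 3, 17
Level 2: 28, 38, 21
Level 3: 33, 14, 31, 23
Level 4: 7, 19, 5
Level 5: 39
Level 6: 12
Level 7: 13, 4

24, 3, 17, 28, 38, 21, 33, 14, 31, 23, 7, 19, 5, 39, 12, 13, 4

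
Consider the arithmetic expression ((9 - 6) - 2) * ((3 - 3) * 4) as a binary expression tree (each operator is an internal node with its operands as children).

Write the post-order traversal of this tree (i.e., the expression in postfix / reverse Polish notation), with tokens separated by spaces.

9 6 - 2 - 3 3 - 4 * *

Post-order on an expression tree gives postfix notation: for each operator, emit left operand, right operand, then the operator.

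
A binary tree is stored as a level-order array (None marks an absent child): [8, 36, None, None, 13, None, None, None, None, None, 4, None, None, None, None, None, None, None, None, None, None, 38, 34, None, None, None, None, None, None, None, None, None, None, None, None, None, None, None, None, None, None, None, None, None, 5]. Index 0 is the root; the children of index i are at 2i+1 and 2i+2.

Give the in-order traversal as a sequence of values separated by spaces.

In-order visits the left subtree, then the node, then the right subtree.
At 8: go left to 36.
  At 36: no left child.
  Visit 36.
  At 36: go right to 13.
    At 13: no left child.
    Visit 13.
    At 13: go right to 4.
      At 4: go left to 38.
        At 38: no left child.
        Visit 38.
        At 38: go right to 5.
          5 is a leaf — visit 5.
      Visit 4.
      At 4: go right to 34.
        34 is a leaf — visit 34.
Visit 8.
At 8: no right child.

36 13 38 5 4 34 8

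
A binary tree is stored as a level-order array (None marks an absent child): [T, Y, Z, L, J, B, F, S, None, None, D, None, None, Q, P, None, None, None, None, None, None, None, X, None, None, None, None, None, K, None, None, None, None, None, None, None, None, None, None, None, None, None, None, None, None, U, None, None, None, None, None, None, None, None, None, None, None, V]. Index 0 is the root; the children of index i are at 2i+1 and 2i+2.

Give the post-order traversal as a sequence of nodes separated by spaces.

Post-order visits the left subtree, then the right subtree, then the node.
At T: go left to Y.
  At Y: go left to L.
    At L: go left to S.
      S is a leaf — visit S.
    At L: no right child.
    Visit L.
  At Y: go right to J.
    At J: no left child.
    At J: go right to D.
      At D: no left child.
      At D: go right to X.
        At X: go left to U.
          U is a leaf — visit U.
        At X: no right child.
        Visit X.
      Visit D.
    Visit J.
  Visit Y.
At T: go right to Z.
  At Z: go left to B.
    B is a leaf — visit B.
  At Z: go right to F.
    At F: go left to Q.
      At Q: no left child.
      At Q: go right to K.
        At K: go left to V.
          V is a leaf — visit V.
        At K: no right child.
        Visit K.
      Visit Q.
    At F: go right to P.
      P is a leaf — visit P.
    Visit F.
  Visit Z.
Visit T.

S L U X D J Y B V K Q P F Z T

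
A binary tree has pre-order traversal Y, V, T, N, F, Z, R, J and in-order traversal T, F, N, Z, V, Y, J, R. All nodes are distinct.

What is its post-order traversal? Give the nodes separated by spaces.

The first element of pre-order is the root; it splits in-order into left and right subtrees.
Root Y: left subtree has 5 nodes {T, F, N, Z, V}, right has 2 {J, R}.
  Root V: left subtree has 4 nodes {T, F, N, Z}, right has 0 { }.
    Root T: left subtree has 0 nodes { }, right has 3 {F, N, Z}.
      Root N: left subtree has 1 node {F}, right has 1 {Z}.
  Root R: left subtree has 1 node {J}, right has 0 { }.

F Z N T V J R Y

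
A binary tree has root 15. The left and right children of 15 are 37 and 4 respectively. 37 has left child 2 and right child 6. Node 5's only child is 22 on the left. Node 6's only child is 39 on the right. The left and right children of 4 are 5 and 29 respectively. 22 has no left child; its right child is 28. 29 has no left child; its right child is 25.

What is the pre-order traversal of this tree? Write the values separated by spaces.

Pre-order visits the node, then its left subtree, then its right subtree.
Visit 15.
At 15: go left to 37.
  Visit 37.
  At 37: go left to 2.
    2 is a leaf — visit 2.
  At 37: go right to 6.
    Visit 6.
    At 6: no left child.
    At 6: go right to 39.
      39 is a leaf — visit 39.
At 15: go right to 4.
  Visit 4.
  At 4: go left to 5.
    Visit 5.
    At 5: go left to 22.
      Visit 22.
      At 22: no left child.
      At 22: go right to 28.
        28 is a leaf — visit 28.
    At 5: no right child.
  At 4: go right to 29.
    Visit 29.
    At 29: no left child.
    At 29: go right to 25.
      25 is a leaf — visit 25.

15 37 2 6 39 4 5 22 28 29 25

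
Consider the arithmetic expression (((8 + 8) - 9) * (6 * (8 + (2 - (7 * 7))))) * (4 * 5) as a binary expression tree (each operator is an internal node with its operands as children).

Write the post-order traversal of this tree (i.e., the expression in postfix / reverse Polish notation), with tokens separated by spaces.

8 8 + 9 - 6 8 2 7 7 * - + * * 4 5 * *

Post-order on an expression tree gives postfix notation: for each operator, emit left operand, right operand, then the operator.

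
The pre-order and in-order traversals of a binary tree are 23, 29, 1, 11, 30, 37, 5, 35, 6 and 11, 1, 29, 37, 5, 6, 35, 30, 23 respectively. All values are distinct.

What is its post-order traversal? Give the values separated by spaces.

11 1 6 35 5 37 30 29 23

The first element of pre-order is the root; it splits in-order into left and right subtrees.
Root 23: left subtree has 8 nodes {11, 1, 29, 37, 5, 6, 35, 30}, right has 0 { }.
  Root 29: left subtree has 2 nodes {11, 1}, right has 5 {37, 5, 6, 35, 30}.
    Root 1: left subtree has 1 node {11}, right has 0 { }.
    Root 30: left subtree has 4 nodes {37, 5, 6, 35}, right has 0 { }.
      Root 37: left subtree has 0 nodes { }, right has 3 {5, 6, 35}.
        Root 5: left subtree has 0 nodes { }, right has 2 {6, 35}.
          Root 35: left subtree has 1 node {6}, right has 0 { }.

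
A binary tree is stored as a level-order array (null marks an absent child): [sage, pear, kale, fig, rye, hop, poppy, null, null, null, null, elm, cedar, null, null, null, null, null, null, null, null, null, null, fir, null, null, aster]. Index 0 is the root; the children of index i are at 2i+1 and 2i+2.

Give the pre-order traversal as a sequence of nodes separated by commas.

Pre-order visits the node, then its left subtree, then its right subtree.
Visit sage.
At sage: go left to pear.
  Visit pear.
  At pear: go left to fig.
    fig is a leaf — visit fig.
  At pear: go right to rye.
    rye is a leaf — visit rye.
At sage: go right to kale.
  Visit kale.
  At kale: go left to hop.
    Visit hop.
    At hop: go left to elm.
      Visit elm.
      At elm: go left to fir.
        fir is a leaf — visit fir.
      At elm: no right child.
    At hop: go right to cedar.
      Visit cedar.
      At cedar: no left child.
      At cedar: go right to aster.
        aster is a leaf — visit aster.
  At kale: go right to poppy.
    poppy is a leaf — visit poppy.

sage, pear, fig, rye, kale, hop, elm, fir, cedar, aster, poppy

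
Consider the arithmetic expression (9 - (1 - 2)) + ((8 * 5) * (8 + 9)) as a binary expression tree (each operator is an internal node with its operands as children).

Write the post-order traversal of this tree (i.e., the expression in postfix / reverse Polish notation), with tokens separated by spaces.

Post-order on an expression tree gives postfix notation: for each operator, emit left operand, right operand, then the operator.

9 1 2 - - 8 5 * 8 9 + * +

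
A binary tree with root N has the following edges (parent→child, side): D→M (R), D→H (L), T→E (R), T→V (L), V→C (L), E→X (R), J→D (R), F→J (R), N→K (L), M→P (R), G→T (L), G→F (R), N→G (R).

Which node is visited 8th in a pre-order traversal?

Pre-order visits the node, then its left subtree, then its right subtree.
Visit N.
At N: go left to K.
  K is a leaf — visit K.
At N: go right to G.
  Visit G.
  At G: go left to T.
    Visit T.
    At T: go left to V.
      Visit V.
      At V: go left to C.
        C is a leaf — visit C.
      At V: no right child.
    At T: go right to E.
      Visit E.
      At E: no left child.
      At E: go right to X.
        X is a leaf — visit X.
  At G: go right to F.
    Visit F.
    At F: no left child.
    At F: go right to J.
      Visit J.
      At J: no left child.
      At J: go right to D.
        Visit D.
        At D: go left to H.
          H is a leaf — visit H.
        At D: go right to M.
          Visit M.
          At M: no left child.
          At M: go right to P.
            P is a leaf — visit P.
Full pre-order sequence: N, K, G, T, V, C, E, X, F, J, D, H, M, P.

X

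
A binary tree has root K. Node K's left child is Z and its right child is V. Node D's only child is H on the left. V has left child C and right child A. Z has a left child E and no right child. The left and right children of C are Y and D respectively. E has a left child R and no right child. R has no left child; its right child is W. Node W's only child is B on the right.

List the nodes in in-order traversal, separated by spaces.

R W B E Z K Y C H D V A

In-order visits the left subtree, then the node, then the right subtree.
At K: go left to Z.
  At Z: go left to E.
    At E: go left to R.
      At R: no left child.
      Visit R.
      At R: go right to W.
        At W: no left child.
        Visit W.
        At W: go right to B.
          B is a leaf — visit B.
    Visit E.
    At E: no right child.
  Visit Z.
  At Z: no right child.
Visit K.
At K: go right to V.
  At V: go left to C.
    At C: go left to Y.
      Y is a leaf — visit Y.
    Visit C.
    At C: go right to D.
      At D: go left to H.
        H is a leaf — visit H.
      Visit D.
      At D: no right child.
  Visit V.
  At V: go right to A.
    A is a leaf — visit A.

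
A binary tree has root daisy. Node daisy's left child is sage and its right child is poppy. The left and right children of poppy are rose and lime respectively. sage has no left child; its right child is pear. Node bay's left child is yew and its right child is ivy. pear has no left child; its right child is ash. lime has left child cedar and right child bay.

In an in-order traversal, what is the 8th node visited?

lime

In-order visits the left subtree, then the node, then the right subtree.
At daisy: go left to sage.
  At sage: no left child.
  Visit sage.
  At sage: go right to pear.
    At pear: no left child.
    Visit pear.
    At pear: go right to ash.
      ash is a leaf — visit ash.
Visit daisy.
At daisy: go right to poppy.
  At poppy: go left to rose.
    rose is a leaf — visit rose.
  Visit poppy.
  At poppy: go right to lime.
    At lime: go left to cedar.
      cedar is a leaf — visit cedar.
    Visit lime.
    At lime: go right to bay.
      At bay: go left to yew.
        yew is a leaf — visit yew.
      Visit bay.
      At bay: go right to ivy.
        ivy is a leaf — visit ivy.
Full in-order sequence: sage, pear, ash, daisy, rose, poppy, cedar, lime, yew, bay, ivy.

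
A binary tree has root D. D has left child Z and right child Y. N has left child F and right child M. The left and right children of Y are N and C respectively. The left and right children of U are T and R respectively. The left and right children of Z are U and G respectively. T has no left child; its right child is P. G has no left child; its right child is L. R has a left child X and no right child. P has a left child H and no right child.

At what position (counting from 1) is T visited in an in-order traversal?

In-order visits the left subtree, then the node, then the right subtree.
At D: go left to Z.
  At Z: go left to U.
    At U: go left to T.
      At T: no left child.
      Visit T.
      At T: go right to P.
        At P: go left to H.
          H is a leaf — visit H.
        Visit P.
        At P: no right child.
    Visit U.
    At U: go right to R.
      At R: go left to X.
        X is a leaf — visit X.
      Visit R.
      At R: no right child.
  Visit Z.
  At Z: go right to G.
    At G: no left child.
    Visit G.
    At G: go right to L.
      L is a leaf — visit L.
Visit D.
At D: go right to Y.
  At Y: go left to N.
    At N: go left to F.
      F is a leaf — visit F.
    Visit N.
    At N: go right to M.
      M is a leaf — visit M.
  Visit Y.
  At Y: go right to C.
    C is a leaf — visit C.
Full in-order sequence: T, H, P, U, X, R, Z, G, L, D, F, N, M, Y, C.

1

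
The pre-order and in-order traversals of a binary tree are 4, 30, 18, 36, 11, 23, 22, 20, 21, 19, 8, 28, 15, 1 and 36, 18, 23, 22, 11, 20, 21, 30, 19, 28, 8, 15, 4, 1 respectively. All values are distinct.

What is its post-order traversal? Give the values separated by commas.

The first element of pre-order is the root; it splits in-order into left and right subtrees.
Root 4: left subtree has 12 nodes {36, 18, 23, 22, 11, 20, 21, 30, 19, 28, 8, 15}, right has 1 {1}.
  Root 30: left subtree has 7 nodes {36, 18, 23, 22, 11, 20, 21}, right has 4 {19, 28, 8, 15}.
    Root 18: left subtree has 1 node {36}, right has 5 {23, 22, 11, 20, 21}.
      Root 11: left subtree has 2 nodes {23, 22}, right has 2 {20, 21}.
        Root 23: left subtree has 0 nodes { }, right has 1 {22}.
        Root 20: left subtree has 0 nodes { }, right has 1 {21}.
    Root 19: left subtree has 0 nodes { }, right has 3 {28, 8, 15}.
      Root 8: left subtree has 1 node {28}, right has 1 {15}.

36, 22, 23, 21, 20, 11, 18, 28, 15, 8, 19, 30, 1, 4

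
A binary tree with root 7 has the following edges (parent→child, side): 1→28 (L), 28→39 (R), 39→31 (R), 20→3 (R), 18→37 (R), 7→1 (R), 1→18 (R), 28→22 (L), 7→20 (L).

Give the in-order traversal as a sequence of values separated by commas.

In-order visits the left subtree, then the node, then the right subtree.
At 7: go left to 20.
  At 20: no left child.
  Visit 20.
  At 20: go right to 3.
    3 is a leaf — visit 3.
Visit 7.
At 7: go right to 1.
  At 1: go left to 28.
    At 28: go left to 22.
      22 is a leaf — visit 22.
    Visit 28.
    At 28: go right to 39.
      At 39: no left child.
      Visit 39.
      At 39: go right to 31.
        31 is a leaf — visit 31.
  Visit 1.
  At 1: go right to 18.
    At 18: no left child.
    Visit 18.
    At 18: go right to 37.
      37 is a leaf — visit 37.

20, 3, 7, 22, 28, 39, 31, 1, 18, 37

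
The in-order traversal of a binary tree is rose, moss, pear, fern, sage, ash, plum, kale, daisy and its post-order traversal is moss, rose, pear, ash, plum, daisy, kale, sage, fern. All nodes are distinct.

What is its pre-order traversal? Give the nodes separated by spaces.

The last element of post-order is the root; it splits in-order into left and right subtrees.
Root fern: left subtree has 3 nodes {rose, moss, pear}, right has 5 {sage, ash, plum, kale, daisy}.
  Root pear: left subtree has 2 nodes {rose, moss}, right has 0 { }.
    Root rose: left subtree has 0 nodes { }, right has 1 {moss}.
  Root sage: left subtree has 0 nodes { }, right has 4 {ash, plum, kale, daisy}.
    Root kale: left subtree has 2 nodes {ash, plum}, right has 1 {daisy}.
      Root plum: left subtree has 1 node {ash}, right has 0 { }.

fern pear rose moss sage kale plum ash daisy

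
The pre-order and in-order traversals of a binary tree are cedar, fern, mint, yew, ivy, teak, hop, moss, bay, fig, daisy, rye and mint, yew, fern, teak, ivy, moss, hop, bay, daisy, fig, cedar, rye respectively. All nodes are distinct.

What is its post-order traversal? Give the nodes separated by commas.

yew, mint, teak, moss, daisy, fig, bay, hop, ivy, fern, rye, cedar

The first element of pre-order is the root; it splits in-order into left and right subtrees.
Root cedar: left subtree has 10 nodes {mint, yew, fern, teak, ivy, moss, hop, bay, daisy, fig}, right has 1 {rye}.
  Root fern: left subtree has 2 nodes {mint, yew}, right has 7 {teak, ivy, moss, hop, bay, daisy, fig}.
    Root mint: left subtree has 0 nodes { }, right has 1 {yew}.
    Root ivy: left subtree has 1 node {teak}, right has 5 {moss, hop, bay, daisy, fig}.
      Root hop: left subtree has 1 node {moss}, right has 3 {bay, daisy, fig}.
        Root bay: left subtree has 0 nodes { }, right has 2 {daisy, fig}.
          Root fig: left subtree has 1 node {daisy}, right has 0 { }.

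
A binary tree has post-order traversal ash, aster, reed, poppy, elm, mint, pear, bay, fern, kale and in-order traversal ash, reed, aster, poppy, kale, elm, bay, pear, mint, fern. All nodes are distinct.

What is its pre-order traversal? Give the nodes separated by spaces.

The last element of post-order is the root; it splits in-order into left and right subtrees.
Root kale: left subtree has 4 nodes {ash, reed, aster, poppy}, right has 5 {elm, bay, pear, mint, fern}.
  Root poppy: left subtree has 3 nodes {ash, reed, aster}, right has 0 { }.
    Root reed: left subtree has 1 node {ash}, right has 1 {aster}.
  Root fern: left subtree has 4 nodes {elm, bay, pear, mint}, right has 0 { }.
    Root bay: left subtree has 1 node {elm}, right has 2 {pear, mint}.
      Root pear: left subtree has 0 nodes { }, right has 1 {mint}.

kale poppy reed ash aster fern bay elm pear mint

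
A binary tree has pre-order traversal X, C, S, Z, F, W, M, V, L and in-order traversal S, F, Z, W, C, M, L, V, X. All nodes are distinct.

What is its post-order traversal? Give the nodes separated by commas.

F, W, Z, S, L, V, M, C, X

The first element of pre-order is the root; it splits in-order into left and right subtrees.
Root X: left subtree has 8 nodes {S, F, Z, W, C, M, L, V}, right has 0 { }.
  Root C: left subtree has 4 nodes {S, F, Z, W}, right has 3 {M, L, V}.
    Root S: left subtree has 0 nodes { }, right has 3 {F, Z, W}.
      Root Z: left subtree has 1 node {F}, right has 1 {W}.
    Root M: left subtree has 0 nodes { }, right has 2 {L, V}.
      Root V: left subtree has 1 node {L}, right has 0 { }.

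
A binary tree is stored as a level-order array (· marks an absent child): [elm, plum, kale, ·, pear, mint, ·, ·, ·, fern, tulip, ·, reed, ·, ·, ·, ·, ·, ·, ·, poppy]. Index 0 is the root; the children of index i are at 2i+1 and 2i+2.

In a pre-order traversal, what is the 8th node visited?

mint

Pre-order visits the node, then its left subtree, then its right subtree.
Visit elm.
At elm: go left to plum.
  Visit plum.
  At plum: no left child.
  At plum: go right to pear.
    Visit pear.
    At pear: go left to fern.
      Visit fern.
      At fern: no left child.
      At fern: go right to poppy.
        poppy is a leaf — visit poppy.
    At pear: go right to tulip.
      tulip is a leaf — visit tulip.
At elm: go right to kale.
  Visit kale.
  At kale: go left to mint.
    Visit mint.
    At mint: no left child.
    At mint: go right to reed.
      reed is a leaf — visit reed.
  At kale: no right child.
Full pre-order sequence: elm, plum, pear, fern, poppy, tulip, kale, mint, reed.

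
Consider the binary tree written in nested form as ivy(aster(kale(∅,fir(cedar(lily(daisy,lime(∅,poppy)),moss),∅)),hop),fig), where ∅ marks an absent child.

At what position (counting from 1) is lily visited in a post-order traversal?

Post-order visits the left subtree, then the right subtree, then the node.
At ivy: go left to aster.
  At aster: go left to kale.
    At kale: no left child.
    At kale: go right to fir.
      At fir: go left to cedar.
        At cedar: go left to lily.
          At lily: go left to daisy.
            daisy is a leaf — visit daisy.
          At lily: go right to lime.
            At lime: no left child.
            At lime: go right to poppy.
              poppy is a leaf — visit poppy.
            Visit lime.
          Visit lily.
        At cedar: go right to moss.
          moss is a leaf — visit moss.
        Visit cedar.
      At fir: no right child.
      Visit fir.
    Visit kale.
  At aster: go right to hop.
    hop is a leaf — visit hop.
  Visit aster.
At ivy: go right to fig.
  fig is a leaf — visit fig.
Visit ivy.
Full post-order sequence: daisy, poppy, lime, lily, moss, cedar, fir, kale, hop, aster, fig, ivy.

4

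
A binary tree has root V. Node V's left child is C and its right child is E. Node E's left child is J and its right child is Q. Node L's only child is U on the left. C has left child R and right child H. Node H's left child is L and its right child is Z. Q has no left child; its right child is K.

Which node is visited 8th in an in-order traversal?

J

In-order visits the left subtree, then the node, then the right subtree.
At V: go left to C.
  At C: go left to R.
    R is a leaf — visit R.
  Visit C.
  At C: go right to H.
    At H: go left to L.
      At L: go left to U.
        U is a leaf — visit U.
      Visit L.
      At L: no right child.
    Visit H.
    At H: go right to Z.
      Z is a leaf — visit Z.
Visit V.
At V: go right to E.
  At E: go left to J.
    J is a leaf — visit J.
  Visit E.
  At E: go right to Q.
    At Q: no left child.
    Visit Q.
    At Q: go right to K.
      K is a leaf — visit K.
Full in-order sequence: R, C, U, L, H, Z, V, J, E, Q, K.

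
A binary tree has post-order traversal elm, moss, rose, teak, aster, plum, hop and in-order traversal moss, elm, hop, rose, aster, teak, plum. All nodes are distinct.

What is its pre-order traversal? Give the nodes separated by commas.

hop, moss, elm, plum, aster, rose, teak

The last element of post-order is the root; it splits in-order into left and right subtrees.
Root hop: left subtree has 2 nodes {moss, elm}, right has 4 {rose, aster, teak, plum}.
  Root moss: left subtree has 0 nodes { }, right has 1 {elm}.
  Root plum: left subtree has 3 nodes {rose, aster, teak}, right has 0 { }.
    Root aster: left subtree has 1 node {rose}, right has 1 {teak}.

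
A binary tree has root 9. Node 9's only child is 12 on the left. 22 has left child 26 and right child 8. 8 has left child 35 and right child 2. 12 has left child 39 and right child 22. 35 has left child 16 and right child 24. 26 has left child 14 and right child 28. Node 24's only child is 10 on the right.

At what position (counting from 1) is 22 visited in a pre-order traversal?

4

Pre-order visits the node, then its left subtree, then its right subtree.
Visit 9.
At 9: go left to 12.
  Visit 12.
  At 12: go left to 39.
    39 is a leaf — visit 39.
  At 12: go right to 22.
    Visit 22.
    At 22: go left to 26.
      Visit 26.
      At 26: go left to 14.
        14 is a leaf — visit 14.
      At 26: go right to 28.
        28 is a leaf — visit 28.
    At 22: go right to 8.
      Visit 8.
      At 8: go left to 35.
        Visit 35.
        At 35: go left to 16.
          16 is a leaf — visit 16.
        At 35: go right to 24.
          Visit 24.
          At 24: no left child.
          At 24: go right to 10.
            10 is a leaf — visit 10.
      At 8: go right to 2.
        2 is a leaf — visit 2.
At 9: no right child.
Full pre-order sequence: 9, 12, 39, 22, 26, 14, 28, 8, 35, 16, 24, 10, 2.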